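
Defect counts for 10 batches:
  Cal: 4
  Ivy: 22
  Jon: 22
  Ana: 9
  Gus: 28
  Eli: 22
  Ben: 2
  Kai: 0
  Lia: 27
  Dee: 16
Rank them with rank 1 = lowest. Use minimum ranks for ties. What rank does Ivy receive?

Sorted (ascending): 0, 2, 4, 9, 16, 22, 22, 22, 27, 28
The 3 values of 22 occupy positions 6–8 → each gets rank 6.
Ivy has value 22 → rank 6.

6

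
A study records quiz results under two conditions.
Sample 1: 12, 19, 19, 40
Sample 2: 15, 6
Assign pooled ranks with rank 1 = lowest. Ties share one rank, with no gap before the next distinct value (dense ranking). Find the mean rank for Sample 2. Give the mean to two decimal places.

2.00

Sorted (ascending): 6, 12, 15, 19, 19, 40
The 2 values of 19 share dense rank 4.
Remaining distinct values take the next consecutive integers.
Sample 2 values → pooled ranks: 15→3, 6→1
Mean rank = (3 + 1) / 2 = 2.00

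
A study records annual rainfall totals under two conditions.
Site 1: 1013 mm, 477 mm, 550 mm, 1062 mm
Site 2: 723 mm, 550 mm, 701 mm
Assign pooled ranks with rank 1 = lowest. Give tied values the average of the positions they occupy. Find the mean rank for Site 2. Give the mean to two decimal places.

3.83

Sorted (ascending): 477, 550, 550, 701, 723, 1013, 1062
The 2 values of 550 occupy positions 2–3 → average rank (2+3)/2 = 2.5.
Site 2 values → pooled ranks: 723→5, 550→2.5, 701→4
Mean rank = (5 + 2.5 + 4) / 3 = 3.83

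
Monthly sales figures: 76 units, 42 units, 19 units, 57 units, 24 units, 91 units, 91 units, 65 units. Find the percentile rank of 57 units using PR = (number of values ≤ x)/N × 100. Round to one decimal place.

50.0

N = 8.
Strictly below 57: 3. Equal to 57: 1.
PR = 4/8 × 100 = 50.0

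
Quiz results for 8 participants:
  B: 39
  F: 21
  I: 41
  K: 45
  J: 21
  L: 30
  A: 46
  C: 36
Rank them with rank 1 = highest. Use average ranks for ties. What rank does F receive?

Sorted (descending): 46, 45, 41, 39, 36, 30, 21, 21
The 2 values of 21 occupy positions 7–8 → average rank (7+8)/2 = 7.5.
F has value 21 → rank 7.5.

7.5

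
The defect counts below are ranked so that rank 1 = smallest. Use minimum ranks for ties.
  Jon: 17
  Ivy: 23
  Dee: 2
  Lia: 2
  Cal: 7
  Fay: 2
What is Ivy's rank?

6

Sorted (ascending): 2, 2, 2, 7, 17, 23
The 3 values of 2 occupy positions 1–3 → each gets rank 1.
Ivy has value 23 → rank 6.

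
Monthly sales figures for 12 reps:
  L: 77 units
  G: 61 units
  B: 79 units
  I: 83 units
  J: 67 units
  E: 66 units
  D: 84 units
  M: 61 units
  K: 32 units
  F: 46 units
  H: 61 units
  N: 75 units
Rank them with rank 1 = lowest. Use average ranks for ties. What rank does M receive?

4

Sorted (ascending): 32, 46, 61, 61, 61, 66, 67, 75, 77, 79, 83, 84
The 3 values of 61 occupy positions 3–5 → average rank 4.
M has value 61 units → rank 4.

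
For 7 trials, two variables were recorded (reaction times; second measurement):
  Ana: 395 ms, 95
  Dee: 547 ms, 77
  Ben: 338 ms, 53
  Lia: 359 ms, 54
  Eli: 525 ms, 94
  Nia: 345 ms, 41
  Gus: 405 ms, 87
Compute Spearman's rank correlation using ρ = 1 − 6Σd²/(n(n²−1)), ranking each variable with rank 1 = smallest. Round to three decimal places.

0.643

Ranks of variable 1: 4, 7, 1, 3, 6, 2, 5
Ranks of variable 2: 7, 4, 2, 3, 6, 1, 5
d = r₁ − r₂: -3, 3, -1, 0, 0, 1, 0
d²: 9, 9, 1, 0, 0, 1, 0; Σd² = 20
ρ = 1 − 6·20/(7·48) = 1 − 120/336 = 0.643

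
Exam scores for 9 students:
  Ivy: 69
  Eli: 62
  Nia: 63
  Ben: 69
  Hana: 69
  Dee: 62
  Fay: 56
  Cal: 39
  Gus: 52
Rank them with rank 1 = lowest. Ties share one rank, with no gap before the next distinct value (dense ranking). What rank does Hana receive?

Sorted (ascending): 39, 52, 56, 62, 62, 63, 69, 69, 69
The 2 values of 62 share dense rank 4.
The 3 values of 69 share dense rank 6.
Remaining distinct values take the next consecutive integers.
Hana has value 69 → rank 6.

6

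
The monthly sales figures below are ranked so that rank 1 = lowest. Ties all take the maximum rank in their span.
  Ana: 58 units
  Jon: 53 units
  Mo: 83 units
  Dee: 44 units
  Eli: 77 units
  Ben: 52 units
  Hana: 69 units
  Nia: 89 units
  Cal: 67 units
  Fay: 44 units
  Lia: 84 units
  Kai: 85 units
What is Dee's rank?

Sorted (ascending): 44, 44, 52, 53, 58, 67, 69, 77, 83, 84, 85, 89
The 2 values of 44 occupy positions 1–2 → each gets rank 2.
Dee has value 44 units → rank 2.

2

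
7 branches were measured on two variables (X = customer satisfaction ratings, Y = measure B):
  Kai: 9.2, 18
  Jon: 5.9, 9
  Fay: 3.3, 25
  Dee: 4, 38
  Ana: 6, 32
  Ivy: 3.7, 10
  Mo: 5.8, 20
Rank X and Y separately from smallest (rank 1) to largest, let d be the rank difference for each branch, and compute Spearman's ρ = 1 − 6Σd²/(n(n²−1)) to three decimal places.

Ranks of variable 1: 7, 5, 1, 3, 6, 2, 4
Ranks of variable 2: 3, 1, 5, 7, 6, 2, 4
d = r₁ − r₂: 4, 4, -4, -4, 0, 0, 0
d²: 16, 16, 16, 16, 0, 0, 0; Σd² = 64
ρ = 1 − 6·64/(7·48) = 1 − 384/336 = -0.143

-0.143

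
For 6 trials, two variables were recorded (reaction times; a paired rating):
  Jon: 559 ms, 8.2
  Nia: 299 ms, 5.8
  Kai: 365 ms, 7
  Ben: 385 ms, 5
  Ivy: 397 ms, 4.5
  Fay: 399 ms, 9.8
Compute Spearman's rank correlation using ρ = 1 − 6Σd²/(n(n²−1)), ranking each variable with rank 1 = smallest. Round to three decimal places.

0.429

Ranks of variable 1: 6, 1, 2, 3, 4, 5
Ranks of variable 2: 5, 3, 4, 2, 1, 6
d = r₁ − r₂: 1, -2, -2, 1, 3, -1
d²: 1, 4, 4, 1, 9, 1; Σd² = 20
ρ = 1 − 6·20/(6·35) = 1 − 120/210 = 0.429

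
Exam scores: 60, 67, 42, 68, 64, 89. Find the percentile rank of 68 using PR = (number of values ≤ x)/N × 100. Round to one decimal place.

N = 6.
Strictly below 68: 4. Equal to 68: 1.
PR = 5/6 × 100 = 83.3

83.3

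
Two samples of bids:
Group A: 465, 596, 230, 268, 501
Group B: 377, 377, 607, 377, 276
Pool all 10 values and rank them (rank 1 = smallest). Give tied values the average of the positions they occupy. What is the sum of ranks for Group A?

27

Sorted (ascending): 230, 268, 276, 377, 377, 377, 465, 501, 596, 607
The 3 values of 377 occupy positions 4–6 → average rank 5.
Group A values → pooled ranks: 465→7, 596→9, 230→1, 268→2, 501→8
Rank sum = 7 + 9 + 1 + 2 + 8 = 27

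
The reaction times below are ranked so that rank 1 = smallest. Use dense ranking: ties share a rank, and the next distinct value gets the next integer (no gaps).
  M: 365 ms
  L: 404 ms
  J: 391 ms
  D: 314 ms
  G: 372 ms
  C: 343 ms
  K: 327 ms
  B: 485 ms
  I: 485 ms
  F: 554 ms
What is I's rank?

Sorted (ascending): 314, 327, 343, 365, 372, 391, 404, 485, 485, 554
The 2 values of 485 share dense rank 8.
Remaining distinct values take the next consecutive integers.
I has value 485 ms → rank 8.

8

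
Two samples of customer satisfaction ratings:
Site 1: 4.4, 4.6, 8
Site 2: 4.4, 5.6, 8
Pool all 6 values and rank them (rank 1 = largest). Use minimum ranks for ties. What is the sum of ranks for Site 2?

9

Sorted (descending): 8, 8, 5.6, 4.6, 4.4, 4.4
The 2 values of 8 occupy positions 1–2 → each gets rank 1.
The 2 values of 4.4 occupy positions 5–6 → each gets rank 5.
Site 2 values → pooled ranks: 4.4→5, 5.6→3, 8→1
Rank sum = 5 + 3 + 1 = 9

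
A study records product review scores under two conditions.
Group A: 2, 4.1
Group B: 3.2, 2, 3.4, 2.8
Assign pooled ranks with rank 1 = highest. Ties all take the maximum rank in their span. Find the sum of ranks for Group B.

15

Sorted (descending): 4.1, 3.4, 3.2, 2.8, 2, 2
The 2 values of 2 occupy positions 5–6 → each gets rank 6.
Group B values → pooled ranks: 3.2→3, 2→6, 3.4→2, 2.8→4
Rank sum = 3 + 6 + 2 + 4 = 15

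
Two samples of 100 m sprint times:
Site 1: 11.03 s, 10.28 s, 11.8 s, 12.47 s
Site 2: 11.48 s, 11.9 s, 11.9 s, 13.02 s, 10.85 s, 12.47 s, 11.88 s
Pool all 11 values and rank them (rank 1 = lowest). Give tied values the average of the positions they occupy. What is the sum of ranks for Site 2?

Sorted (ascending): 10.28, 10.85, 11.03, 11.48, 11.8, 11.88, 11.9, 11.9, 12.47, 12.47, 13.02
The 2 values of 11.9 occupy positions 7–8 → average rank (7+8)/2 = 7.5.
The 2 values of 12.47 occupy positions 9–10 → average rank (9+10)/2 = 9.5.
Site 2 values → pooled ranks: 11.48→4, 11.9→7.5, 11.9→7.5, 13.02→11, 10.85→2, 12.47→9.5, 11.88→6
Rank sum = 4 + 7.5 + 7.5 + 11 + 2 + 9.5 + 6 = 47.5

47.5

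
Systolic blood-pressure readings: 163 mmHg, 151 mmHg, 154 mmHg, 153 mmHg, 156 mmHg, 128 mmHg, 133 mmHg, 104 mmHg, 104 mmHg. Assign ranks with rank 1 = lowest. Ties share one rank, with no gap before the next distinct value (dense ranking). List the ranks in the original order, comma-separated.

Sorted (ascending): 104, 104, 128, 133, 151, 153, 154, 156, 163
The 2 values of 104 share dense rank 1.
Remaining distinct values take the next consecutive integers.

8, 4, 6, 5, 7, 2, 3, 1, 1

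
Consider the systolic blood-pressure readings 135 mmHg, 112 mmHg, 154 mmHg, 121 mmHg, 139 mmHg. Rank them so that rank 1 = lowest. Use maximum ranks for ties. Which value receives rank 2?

121

Sorted (ascending): 112, 121, 135, 139, 154
No ties — each value takes its position as its rank.
Rank 2 → value 121.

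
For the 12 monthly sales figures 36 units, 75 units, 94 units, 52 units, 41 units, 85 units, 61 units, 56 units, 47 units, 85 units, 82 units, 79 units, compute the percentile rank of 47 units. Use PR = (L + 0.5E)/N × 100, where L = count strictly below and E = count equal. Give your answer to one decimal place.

N = 12.
Strictly below 47: 2. Equal to 47: 1.
PR = (2 + 0.5·1)/12 × 100 = 20.8

20.8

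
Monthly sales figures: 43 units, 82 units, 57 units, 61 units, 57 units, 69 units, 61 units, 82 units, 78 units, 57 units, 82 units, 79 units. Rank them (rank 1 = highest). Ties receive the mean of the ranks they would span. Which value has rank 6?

Sorted (descending): 82, 82, 82, 79, 78, 69, 61, 61, 57, 57, 57, 43
The 3 values of 82 occupy positions 1–3 → average rank 2.
The 2 values of 61 occupy positions 7–8 → average rank (7+8)/2 = 7.5.
The 3 values of 57 occupy positions 9–11 → average rank 10.
Rank 6 → value 69.

69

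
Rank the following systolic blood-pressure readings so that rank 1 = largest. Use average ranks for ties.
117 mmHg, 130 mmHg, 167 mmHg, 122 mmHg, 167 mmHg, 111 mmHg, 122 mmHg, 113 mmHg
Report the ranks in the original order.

6, 3, 1.5, 4.5, 1.5, 8, 4.5, 7

Sorted (descending): 167, 167, 130, 122, 122, 117, 113, 111
The 2 values of 167 occupy positions 1–2 → average rank (1+2)/2 = 1.5.
The 2 values of 122 occupy positions 4–5 → average rank (4+5)/2 = 4.5.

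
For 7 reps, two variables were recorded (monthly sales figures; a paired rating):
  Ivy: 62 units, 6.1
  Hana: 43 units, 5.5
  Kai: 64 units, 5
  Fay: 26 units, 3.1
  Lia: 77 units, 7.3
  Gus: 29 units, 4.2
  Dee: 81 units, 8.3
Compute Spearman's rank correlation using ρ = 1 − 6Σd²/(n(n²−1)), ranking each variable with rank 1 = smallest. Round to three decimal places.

Ranks of variable 1: 4, 3, 5, 1, 6, 2, 7
Ranks of variable 2: 5, 4, 3, 1, 6, 2, 7
d = r₁ − r₂: -1, -1, 2, 0, 0, 0, 0
d²: 1, 1, 4, 0, 0, 0, 0; Σd² = 6
ρ = 1 − 6·6/(7·48) = 1 − 36/336 = 0.893

0.893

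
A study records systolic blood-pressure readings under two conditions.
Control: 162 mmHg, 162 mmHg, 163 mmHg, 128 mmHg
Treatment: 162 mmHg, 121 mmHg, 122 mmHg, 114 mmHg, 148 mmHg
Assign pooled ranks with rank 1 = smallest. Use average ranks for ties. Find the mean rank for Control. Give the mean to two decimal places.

Sorted (ascending): 114, 121, 122, 128, 148, 162, 162, 162, 163
The 3 values of 162 occupy positions 6–8 → average rank 7.
Control values → pooled ranks: 162→7, 162→7, 163→9, 128→4
Mean rank = (7 + 7 + 9 + 4) / 4 = 6.75

6.75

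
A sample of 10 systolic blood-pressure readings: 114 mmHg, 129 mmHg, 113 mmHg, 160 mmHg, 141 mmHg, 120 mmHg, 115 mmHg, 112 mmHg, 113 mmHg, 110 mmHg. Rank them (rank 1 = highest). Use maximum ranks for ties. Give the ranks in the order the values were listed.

6, 3, 8, 1, 2, 4, 5, 9, 8, 10

Sorted (descending): 160, 141, 129, 120, 115, 114, 113, 113, 112, 110
The 2 values of 113 occupy positions 7–8 → each gets rank 8.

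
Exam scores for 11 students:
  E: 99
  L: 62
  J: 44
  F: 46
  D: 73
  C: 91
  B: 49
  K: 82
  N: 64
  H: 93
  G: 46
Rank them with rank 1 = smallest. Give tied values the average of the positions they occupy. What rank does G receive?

2.5

Sorted (ascending): 44, 46, 46, 49, 62, 64, 73, 82, 91, 93, 99
The 2 values of 46 occupy positions 2–3 → average rank (2+3)/2 = 2.5.
G has value 46 → rank 2.5.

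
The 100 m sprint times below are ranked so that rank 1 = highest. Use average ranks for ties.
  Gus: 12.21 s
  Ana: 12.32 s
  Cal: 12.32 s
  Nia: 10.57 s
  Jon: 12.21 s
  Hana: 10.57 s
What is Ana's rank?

Sorted (descending): 12.32, 12.32, 12.21, 12.21, 10.57, 10.57
The 2 values of 12.32 occupy positions 1–2 → average rank (1+2)/2 = 1.5.
The 2 values of 12.21 occupy positions 3–4 → average rank (3+4)/2 = 3.5.
The 2 values of 10.57 occupy positions 5–6 → average rank (5+6)/2 = 5.5.
Ana has value 12.32 s → rank 1.5.

1.5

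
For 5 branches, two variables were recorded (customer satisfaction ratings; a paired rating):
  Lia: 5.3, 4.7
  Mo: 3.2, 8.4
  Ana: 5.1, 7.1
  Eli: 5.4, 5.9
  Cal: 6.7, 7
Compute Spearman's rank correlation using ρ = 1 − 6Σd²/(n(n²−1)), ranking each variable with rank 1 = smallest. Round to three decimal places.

-0.600

Ranks of variable 1: 3, 1, 2, 4, 5
Ranks of variable 2: 1, 5, 4, 2, 3
d = r₁ − r₂: 2, -4, -2, 2, 2
d²: 4, 16, 4, 4, 4; Σd² = 32
ρ = 1 − 6·32/(5·24) = 1 − 192/120 = -0.600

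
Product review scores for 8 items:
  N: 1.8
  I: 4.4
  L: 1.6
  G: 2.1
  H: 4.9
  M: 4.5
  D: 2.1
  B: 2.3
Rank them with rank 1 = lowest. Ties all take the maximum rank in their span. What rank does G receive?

4

Sorted (ascending): 1.6, 1.8, 2.1, 2.1, 2.3, 4.4, 4.5, 4.9
The 2 values of 2.1 occupy positions 3–4 → each gets rank 4.
G has value 2.1 → rank 4.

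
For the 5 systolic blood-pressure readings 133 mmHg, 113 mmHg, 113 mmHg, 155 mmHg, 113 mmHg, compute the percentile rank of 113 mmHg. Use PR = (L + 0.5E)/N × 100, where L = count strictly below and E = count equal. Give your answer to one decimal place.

N = 5.
Strictly below 113: 0. Equal to 113: 3.
PR = (0 + 0.5·3)/5 × 100 = 30.0

30.0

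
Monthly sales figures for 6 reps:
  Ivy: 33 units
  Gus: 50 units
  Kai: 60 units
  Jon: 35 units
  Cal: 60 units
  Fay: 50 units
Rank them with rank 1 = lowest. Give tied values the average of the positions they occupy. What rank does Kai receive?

5.5

Sorted (ascending): 33, 35, 50, 50, 60, 60
The 2 values of 50 occupy positions 3–4 → average rank (3+4)/2 = 3.5.
The 2 values of 60 occupy positions 5–6 → average rank (5+6)/2 = 5.5.
Kai has value 60 units → rank 5.5.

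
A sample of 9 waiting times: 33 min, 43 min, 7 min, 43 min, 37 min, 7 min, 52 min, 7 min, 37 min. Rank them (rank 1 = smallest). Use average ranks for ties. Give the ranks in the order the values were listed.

4, 7.5, 2, 7.5, 5.5, 2, 9, 2, 5.5

Sorted (ascending): 7, 7, 7, 33, 37, 37, 43, 43, 52
The 3 values of 7 occupy positions 1–3 → average rank 2.
The 2 values of 37 occupy positions 5–6 → average rank (5+6)/2 = 5.5.
The 2 values of 43 occupy positions 7–8 → average rank (7+8)/2 = 7.5.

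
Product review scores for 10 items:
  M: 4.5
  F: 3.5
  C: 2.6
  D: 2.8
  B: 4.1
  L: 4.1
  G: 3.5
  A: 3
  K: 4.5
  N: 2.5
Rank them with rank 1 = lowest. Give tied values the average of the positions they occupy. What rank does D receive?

Sorted (ascending): 2.5, 2.6, 2.8, 3, 3.5, 3.5, 4.1, 4.1, 4.5, 4.5
The 2 values of 3.5 occupy positions 5–6 → average rank (5+6)/2 = 5.5.
The 2 values of 4.1 occupy positions 7–8 → average rank (7+8)/2 = 7.5.
The 2 values of 4.5 occupy positions 9–10 → average rank (9+10)/2 = 9.5.
D has value 2.8 → rank 3.

3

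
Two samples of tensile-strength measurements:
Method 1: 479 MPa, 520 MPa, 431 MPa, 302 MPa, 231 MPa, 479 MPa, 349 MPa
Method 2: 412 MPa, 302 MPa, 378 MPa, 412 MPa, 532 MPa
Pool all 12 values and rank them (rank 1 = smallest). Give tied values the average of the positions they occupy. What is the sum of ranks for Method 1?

Sorted (ascending): 231, 302, 302, 349, 378, 412, 412, 431, 479, 479, 520, 532
The 2 values of 302 occupy positions 2–3 → average rank (2+3)/2 = 2.5.
The 2 values of 412 occupy positions 6–7 → average rank (6+7)/2 = 6.5.
The 2 values of 479 occupy positions 9–10 → average rank (9+10)/2 = 9.5.
Method 1 values → pooled ranks: 479→9.5, 520→11, 431→8, 302→2.5, 231→1, 479→9.5, 349→4
Rank sum = 9.5 + 11 + 8 + 2.5 + 1 + 9.5 + 4 = 45.5

45.5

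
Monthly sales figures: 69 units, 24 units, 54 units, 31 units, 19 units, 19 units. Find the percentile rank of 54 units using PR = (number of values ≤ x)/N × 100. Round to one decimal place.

N = 6.
Strictly below 54: 4. Equal to 54: 1.
PR = 5/6 × 100 = 83.3

83.3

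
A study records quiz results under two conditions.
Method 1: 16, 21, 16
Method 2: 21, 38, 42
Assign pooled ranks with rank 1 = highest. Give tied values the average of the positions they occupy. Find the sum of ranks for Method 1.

14.5

Sorted (descending): 42, 38, 21, 21, 16, 16
The 2 values of 21 occupy positions 3–4 → average rank (3+4)/2 = 3.5.
The 2 values of 16 occupy positions 5–6 → average rank (5+6)/2 = 5.5.
Method 1 values → pooled ranks: 16→5.5, 21→3.5, 16→5.5
Rank sum = 5.5 + 3.5 + 5.5 = 14.5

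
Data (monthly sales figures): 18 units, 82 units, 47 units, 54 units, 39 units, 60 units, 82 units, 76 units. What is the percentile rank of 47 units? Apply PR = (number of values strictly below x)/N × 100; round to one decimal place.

25.0

N = 8.
Strictly below 47: 2. Equal to 47: 1.
PR = 2/8 × 100 = 25.0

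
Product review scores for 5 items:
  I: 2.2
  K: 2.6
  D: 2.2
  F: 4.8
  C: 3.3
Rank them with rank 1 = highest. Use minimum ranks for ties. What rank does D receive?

4

Sorted (descending): 4.8, 3.3, 2.6, 2.2, 2.2
The 2 values of 2.2 occupy positions 4–5 → each gets rank 4.
D has value 2.2 → rank 4.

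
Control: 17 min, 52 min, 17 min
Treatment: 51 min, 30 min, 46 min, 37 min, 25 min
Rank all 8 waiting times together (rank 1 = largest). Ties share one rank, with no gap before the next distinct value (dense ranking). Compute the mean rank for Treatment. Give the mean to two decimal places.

4.00

Sorted (descending): 52, 51, 46, 37, 30, 25, 17, 17
The 2 values of 17 share dense rank 7.
Remaining distinct values take the next consecutive integers.
Treatment values → pooled ranks: 51→2, 30→5, 46→3, 37→4, 25→6
Mean rank = (2 + 5 + 3 + 4 + 6) / 5 = 4.00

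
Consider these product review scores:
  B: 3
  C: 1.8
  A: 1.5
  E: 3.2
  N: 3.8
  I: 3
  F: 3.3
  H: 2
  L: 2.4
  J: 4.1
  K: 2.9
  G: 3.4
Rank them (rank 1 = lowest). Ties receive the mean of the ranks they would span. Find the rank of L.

4

Sorted (ascending): 1.5, 1.8, 2, 2.4, 2.9, 3, 3, 3.2, 3.3, 3.4, 3.8, 4.1
The 2 values of 3 occupy positions 6–7 → average rank (6+7)/2 = 6.5.
L has value 2.4 → rank 4.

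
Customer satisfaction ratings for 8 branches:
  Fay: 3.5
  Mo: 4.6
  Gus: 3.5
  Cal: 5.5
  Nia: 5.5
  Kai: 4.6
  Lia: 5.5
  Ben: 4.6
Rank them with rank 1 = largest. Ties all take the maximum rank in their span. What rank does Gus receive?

Sorted (descending): 5.5, 5.5, 5.5, 4.6, 4.6, 4.6, 3.5, 3.5
The 3 values of 5.5 occupy positions 1–3 → each gets rank 3.
The 3 values of 4.6 occupy positions 4–6 → each gets rank 6.
The 2 values of 3.5 occupy positions 7–8 → each gets rank 8.
Gus has value 3.5 → rank 8.

8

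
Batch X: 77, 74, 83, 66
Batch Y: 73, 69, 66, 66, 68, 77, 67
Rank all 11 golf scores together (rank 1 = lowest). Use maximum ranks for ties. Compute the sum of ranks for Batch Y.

Sorted (ascending): 66, 66, 66, 67, 68, 69, 73, 74, 77, 77, 83
The 3 values of 66 occupy positions 1–3 → each gets rank 3.
The 2 values of 77 occupy positions 9–10 → each gets rank 10.
Batch Y values → pooled ranks: 73→7, 69→6, 66→3, 66→3, 68→5, 77→10, 67→4
Rank sum = 7 + 6 + 3 + 3 + 5 + 10 + 4 = 38

38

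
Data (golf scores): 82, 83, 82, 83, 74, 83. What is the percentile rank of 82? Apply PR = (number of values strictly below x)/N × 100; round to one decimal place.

16.7

N = 6.
Strictly below 82: 1. Equal to 82: 2.
PR = 1/6 × 100 = 16.7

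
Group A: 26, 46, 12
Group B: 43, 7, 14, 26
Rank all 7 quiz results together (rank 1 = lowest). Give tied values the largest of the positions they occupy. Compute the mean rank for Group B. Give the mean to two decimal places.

3.75

Sorted (ascending): 7, 12, 14, 26, 26, 43, 46
The 2 values of 26 occupy positions 4–5 → each gets rank 5.
Group B values → pooled ranks: 43→6, 7→1, 14→3, 26→5
Mean rank = (6 + 1 + 3 + 5) / 4 = 3.75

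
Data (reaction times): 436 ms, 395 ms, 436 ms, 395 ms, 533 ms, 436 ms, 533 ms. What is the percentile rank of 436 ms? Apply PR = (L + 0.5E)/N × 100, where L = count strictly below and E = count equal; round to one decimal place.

N = 7.
Strictly below 436: 2. Equal to 436: 3.
PR = (2 + 0.5·3)/7 × 100 = 50.0

50.0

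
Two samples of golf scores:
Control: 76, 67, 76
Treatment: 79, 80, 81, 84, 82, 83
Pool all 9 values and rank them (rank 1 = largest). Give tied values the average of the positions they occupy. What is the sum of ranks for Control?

24

Sorted (descending): 84, 83, 82, 81, 80, 79, 76, 76, 67
The 2 values of 76 occupy positions 7–8 → average rank (7+8)/2 = 7.5.
Control values → pooled ranks: 76→7.5, 67→9, 76→7.5
Rank sum = 7.5 + 9 + 7.5 = 24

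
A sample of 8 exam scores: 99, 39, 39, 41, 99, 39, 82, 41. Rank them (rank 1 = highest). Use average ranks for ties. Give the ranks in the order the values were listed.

Sorted (descending): 99, 99, 82, 41, 41, 39, 39, 39
The 2 values of 99 occupy positions 1–2 → average rank (1+2)/2 = 1.5.
The 2 values of 41 occupy positions 4–5 → average rank (4+5)/2 = 4.5.
The 3 values of 39 occupy positions 6–8 → average rank 7.

1.5, 7, 7, 4.5, 1.5, 7, 3, 4.5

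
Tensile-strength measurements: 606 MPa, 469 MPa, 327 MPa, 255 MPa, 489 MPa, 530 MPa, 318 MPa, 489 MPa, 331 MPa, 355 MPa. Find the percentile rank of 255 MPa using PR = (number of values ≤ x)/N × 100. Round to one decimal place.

10.0

N = 10.
Strictly below 255: 0. Equal to 255: 1.
PR = 1/10 × 100 = 10.0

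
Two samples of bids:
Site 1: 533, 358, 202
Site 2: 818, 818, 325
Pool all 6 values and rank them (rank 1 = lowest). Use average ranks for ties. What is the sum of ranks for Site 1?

8

Sorted (ascending): 202, 325, 358, 533, 818, 818
The 2 values of 818 occupy positions 5–6 → average rank (5+6)/2 = 5.5.
Site 1 values → pooled ranks: 533→4, 358→3, 202→1
Rank sum = 4 + 3 + 1 = 8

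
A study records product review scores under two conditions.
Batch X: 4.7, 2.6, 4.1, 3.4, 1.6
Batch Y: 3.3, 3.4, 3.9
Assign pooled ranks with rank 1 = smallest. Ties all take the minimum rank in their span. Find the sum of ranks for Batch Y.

Sorted (ascending): 1.6, 2.6, 3.3, 3.4, 3.4, 3.9, 4.1, 4.7
The 2 values of 3.4 occupy positions 4–5 → each gets rank 4.
Batch Y values → pooled ranks: 3.3→3, 3.4→4, 3.9→6
Rank sum = 3 + 4 + 6 = 13

13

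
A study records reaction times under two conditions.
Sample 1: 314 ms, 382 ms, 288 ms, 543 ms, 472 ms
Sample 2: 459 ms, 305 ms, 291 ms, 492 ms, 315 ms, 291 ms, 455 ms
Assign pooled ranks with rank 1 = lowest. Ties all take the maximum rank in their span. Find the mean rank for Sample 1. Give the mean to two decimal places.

Sorted (ascending): 288, 291, 291, 305, 314, 315, 382, 455, 459, 472, 492, 543
The 2 values of 291 occupy positions 2–3 → each gets rank 3.
Sample 1 values → pooled ranks: 314→5, 382→7, 288→1, 543→12, 472→10
Mean rank = (5 + 7 + 1 + 12 + 10) / 5 = 7.00

7.00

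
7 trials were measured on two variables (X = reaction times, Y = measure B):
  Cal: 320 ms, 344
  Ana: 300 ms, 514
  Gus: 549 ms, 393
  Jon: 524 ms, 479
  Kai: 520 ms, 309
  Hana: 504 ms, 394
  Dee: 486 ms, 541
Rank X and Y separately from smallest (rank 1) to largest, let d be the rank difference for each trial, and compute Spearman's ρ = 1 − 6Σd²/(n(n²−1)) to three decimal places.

Ranks of variable 1: 2, 1, 7, 6, 5, 4, 3
Ranks of variable 2: 2, 6, 3, 5, 1, 4, 7
d = r₁ − r₂: 0, -5, 4, 1, 4, 0, -4
d²: 0, 25, 16, 1, 16, 0, 16; Σd² = 74
ρ = 1 − 6·74/(7·48) = 1 − 444/336 = -0.321

-0.321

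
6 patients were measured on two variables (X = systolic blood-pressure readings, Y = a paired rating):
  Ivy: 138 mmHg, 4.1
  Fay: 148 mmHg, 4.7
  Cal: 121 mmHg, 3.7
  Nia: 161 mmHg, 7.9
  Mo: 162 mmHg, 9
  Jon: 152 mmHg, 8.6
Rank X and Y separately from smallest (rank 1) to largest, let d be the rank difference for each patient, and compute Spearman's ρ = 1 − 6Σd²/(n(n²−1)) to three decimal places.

Ranks of variable 1: 2, 3, 1, 5, 6, 4
Ranks of variable 2: 2, 3, 1, 4, 6, 5
d = r₁ − r₂: 0, 0, 0, 1, 0, -1
d²: 0, 0, 0, 1, 0, 1; Σd² = 2
ρ = 1 − 6·2/(6·35) = 1 − 12/210 = 0.943

0.943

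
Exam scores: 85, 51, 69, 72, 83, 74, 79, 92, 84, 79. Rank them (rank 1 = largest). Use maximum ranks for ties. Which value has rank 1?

92

Sorted (descending): 92, 85, 84, 83, 79, 79, 74, 72, 69, 51
The 2 values of 79 occupy positions 5–6 → each gets rank 6.
Rank 1 → value 92.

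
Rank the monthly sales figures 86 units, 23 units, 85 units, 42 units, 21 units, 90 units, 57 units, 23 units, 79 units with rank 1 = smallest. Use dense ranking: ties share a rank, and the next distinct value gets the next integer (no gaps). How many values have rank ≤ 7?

Sorted (ascending): 21, 23, 23, 42, 57, 79, 85, 86, 90
The 2 values of 23 share dense rank 2.
Remaining distinct values take the next consecutive integers.
Ranks ≤ 7: {1, 2, 2, 3, 4, 5, 6, 7} → 8 values.

8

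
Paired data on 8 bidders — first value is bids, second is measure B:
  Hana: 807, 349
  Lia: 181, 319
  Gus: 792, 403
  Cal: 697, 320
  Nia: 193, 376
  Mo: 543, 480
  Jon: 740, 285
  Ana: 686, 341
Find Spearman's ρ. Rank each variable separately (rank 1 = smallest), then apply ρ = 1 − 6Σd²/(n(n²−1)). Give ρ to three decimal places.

0.048

Ranks of variable 1: 8, 1, 7, 5, 2, 3, 6, 4
Ranks of variable 2: 5, 2, 7, 3, 6, 8, 1, 4
d = r₁ − r₂: 3, -1, 0, 2, -4, -5, 5, 0
d²: 9, 1, 0, 4, 16, 25, 25, 0; Σd² = 80
ρ = 1 − 6·80/(8·63) = 1 − 480/504 = 0.048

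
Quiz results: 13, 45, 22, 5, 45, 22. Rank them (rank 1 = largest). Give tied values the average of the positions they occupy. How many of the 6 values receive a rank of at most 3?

2

Sorted (descending): 45, 45, 22, 22, 13, 5
The 2 values of 45 occupy positions 1–2 → average rank (1+2)/2 = 1.5.
The 2 values of 22 occupy positions 3–4 → average rank (3+4)/2 = 3.5.
Ranks ≤ 3: {1.5, 1.5} → 2 values.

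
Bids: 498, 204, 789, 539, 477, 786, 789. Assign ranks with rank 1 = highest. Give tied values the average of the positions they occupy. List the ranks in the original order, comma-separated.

5, 7, 1.5, 4, 6, 3, 1.5

Sorted (descending): 789, 789, 786, 539, 498, 477, 204
The 2 values of 789 occupy positions 1–2 → average rank (1+2)/2 = 1.5.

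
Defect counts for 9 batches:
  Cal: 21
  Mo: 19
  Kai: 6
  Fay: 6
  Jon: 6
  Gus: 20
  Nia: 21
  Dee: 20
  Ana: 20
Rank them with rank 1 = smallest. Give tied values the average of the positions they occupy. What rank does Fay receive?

2

Sorted (ascending): 6, 6, 6, 19, 20, 20, 20, 21, 21
The 3 values of 6 occupy positions 1–3 → average rank 2.
The 3 values of 20 occupy positions 5–7 → average rank 6.
The 2 values of 21 occupy positions 8–9 → average rank (8+9)/2 = 8.5.
Fay has value 6 → rank 2.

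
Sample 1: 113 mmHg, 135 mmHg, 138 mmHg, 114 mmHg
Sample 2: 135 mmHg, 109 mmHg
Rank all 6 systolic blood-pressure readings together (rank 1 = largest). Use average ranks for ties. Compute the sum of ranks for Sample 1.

12.5

Sorted (descending): 138, 135, 135, 114, 113, 109
The 2 values of 135 occupy positions 2–3 → average rank (2+3)/2 = 2.5.
Sample 1 values → pooled ranks: 113→5, 135→2.5, 138→1, 114→4
Rank sum = 5 + 2.5 + 1 + 4 = 12.5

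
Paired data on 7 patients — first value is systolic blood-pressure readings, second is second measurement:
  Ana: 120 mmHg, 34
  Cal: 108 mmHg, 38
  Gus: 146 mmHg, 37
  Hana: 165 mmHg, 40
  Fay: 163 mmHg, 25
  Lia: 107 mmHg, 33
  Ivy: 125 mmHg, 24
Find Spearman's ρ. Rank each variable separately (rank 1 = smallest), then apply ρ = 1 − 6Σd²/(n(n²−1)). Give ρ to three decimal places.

0.179

Ranks of variable 1: 3, 2, 5, 7, 6, 1, 4
Ranks of variable 2: 4, 6, 5, 7, 2, 3, 1
d = r₁ − r₂: -1, -4, 0, 0, 4, -2, 3
d²: 1, 16, 0, 0, 16, 4, 9; Σd² = 46
ρ = 1 − 6·46/(7·48) = 1 − 276/336 = 0.179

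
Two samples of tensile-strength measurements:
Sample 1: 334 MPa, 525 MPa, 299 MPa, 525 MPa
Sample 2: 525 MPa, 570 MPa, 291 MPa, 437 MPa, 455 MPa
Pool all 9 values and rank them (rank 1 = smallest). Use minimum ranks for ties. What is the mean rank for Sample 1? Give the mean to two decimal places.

Sorted (ascending): 291, 299, 334, 437, 455, 525, 525, 525, 570
The 3 values of 525 occupy positions 6–8 → each gets rank 6.
Sample 1 values → pooled ranks: 334→3, 525→6, 299→2, 525→6
Mean rank = (3 + 6 + 2 + 6) / 4 = 4.25

4.25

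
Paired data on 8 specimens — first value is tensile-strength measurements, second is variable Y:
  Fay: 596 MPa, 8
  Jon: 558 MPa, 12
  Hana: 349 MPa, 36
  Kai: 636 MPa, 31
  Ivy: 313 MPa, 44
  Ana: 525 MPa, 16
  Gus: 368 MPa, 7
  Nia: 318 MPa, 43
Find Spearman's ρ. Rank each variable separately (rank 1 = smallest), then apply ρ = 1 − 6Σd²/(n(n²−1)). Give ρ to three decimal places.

Ranks of variable 1: 7, 6, 3, 8, 1, 5, 4, 2
Ranks of variable 2: 2, 3, 6, 5, 8, 4, 1, 7
d = r₁ − r₂: 5, 3, -3, 3, -7, 1, 3, -5
d²: 25, 9, 9, 9, 49, 1, 9, 25; Σd² = 136
ρ = 1 − 6·136/(8·63) = 1 − 816/504 = -0.619

-0.619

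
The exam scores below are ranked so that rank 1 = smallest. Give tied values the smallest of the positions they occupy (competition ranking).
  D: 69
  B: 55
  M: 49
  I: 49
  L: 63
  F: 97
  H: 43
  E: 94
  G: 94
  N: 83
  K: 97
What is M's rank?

Sorted (ascending): 43, 49, 49, 55, 63, 69, 83, 94, 94, 97, 97
The 2 values of 49 occupy positions 2–3 → each gets rank 2.
The 2 values of 94 occupy positions 8–9 → each gets rank 8.
The 2 values of 97 occupy positions 10–11 → each gets rank 10.
M has value 49 → rank 2.

2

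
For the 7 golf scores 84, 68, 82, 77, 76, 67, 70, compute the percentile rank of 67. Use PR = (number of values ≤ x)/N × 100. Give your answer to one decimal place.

14.3

N = 7.
Strictly below 67: 0. Equal to 67: 1.
PR = 1/7 × 100 = 14.3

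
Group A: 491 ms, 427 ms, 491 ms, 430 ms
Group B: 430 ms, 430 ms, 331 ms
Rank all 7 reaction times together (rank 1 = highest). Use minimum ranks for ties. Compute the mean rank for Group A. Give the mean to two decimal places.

2.75

Sorted (descending): 491, 491, 430, 430, 430, 427, 331
The 2 values of 491 occupy positions 1–2 → each gets rank 1.
The 3 values of 430 occupy positions 3–5 → each gets rank 3.
Group A values → pooled ranks: 491→1, 427→6, 491→1, 430→3
Mean rank = (1 + 6 + 1 + 3) / 4 = 2.75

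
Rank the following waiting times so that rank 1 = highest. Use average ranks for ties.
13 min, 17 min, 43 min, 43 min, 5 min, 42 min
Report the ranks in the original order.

Sorted (descending): 43, 43, 42, 17, 13, 5
The 2 values of 43 occupy positions 1–2 → average rank (1+2)/2 = 1.5.

5, 4, 1.5, 1.5, 6, 3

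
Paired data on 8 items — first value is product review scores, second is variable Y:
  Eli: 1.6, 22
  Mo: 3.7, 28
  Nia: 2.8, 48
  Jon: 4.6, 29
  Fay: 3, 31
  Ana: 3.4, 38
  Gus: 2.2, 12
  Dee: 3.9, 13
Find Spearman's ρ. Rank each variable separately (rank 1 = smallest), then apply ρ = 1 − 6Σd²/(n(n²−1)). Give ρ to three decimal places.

0.095

Ranks of variable 1: 1, 6, 3, 8, 4, 5, 2, 7
Ranks of variable 2: 3, 4, 8, 5, 6, 7, 1, 2
d = r₁ − r₂: -2, 2, -5, 3, -2, -2, 1, 5
d²: 4, 4, 25, 9, 4, 4, 1, 25; Σd² = 76
ρ = 1 − 6·76/(8·63) = 1 − 456/504 = 0.095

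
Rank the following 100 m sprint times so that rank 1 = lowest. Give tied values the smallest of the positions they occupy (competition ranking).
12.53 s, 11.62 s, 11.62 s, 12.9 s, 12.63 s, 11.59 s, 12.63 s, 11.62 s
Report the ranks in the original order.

Sorted (ascending): 11.59, 11.62, 11.62, 11.62, 12.53, 12.63, 12.63, 12.9
The 3 values of 11.62 occupy positions 2–4 → each gets rank 2.
The 2 values of 12.63 occupy positions 6–7 → each gets rank 6.

5, 2, 2, 8, 6, 1, 6, 2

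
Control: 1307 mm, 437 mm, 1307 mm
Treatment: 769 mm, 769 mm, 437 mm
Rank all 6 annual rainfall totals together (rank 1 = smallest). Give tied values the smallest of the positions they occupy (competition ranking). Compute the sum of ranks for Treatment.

Sorted (ascending): 437, 437, 769, 769, 1307, 1307
The 2 values of 437 occupy positions 1–2 → each gets rank 1.
The 2 values of 769 occupy positions 3–4 → each gets rank 3.
The 2 values of 1307 occupy positions 5–6 → each gets rank 5.
Treatment values → pooled ranks: 769→3, 769→3, 437→1
Rank sum = 3 + 3 + 1 = 7

7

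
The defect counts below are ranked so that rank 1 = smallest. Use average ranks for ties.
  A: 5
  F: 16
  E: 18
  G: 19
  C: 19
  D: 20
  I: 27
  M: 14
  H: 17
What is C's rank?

Sorted (ascending): 5, 14, 16, 17, 18, 19, 19, 20, 27
The 2 values of 19 occupy positions 6–7 → average rank (6+7)/2 = 6.5.
C has value 19 → rank 6.5.

6.5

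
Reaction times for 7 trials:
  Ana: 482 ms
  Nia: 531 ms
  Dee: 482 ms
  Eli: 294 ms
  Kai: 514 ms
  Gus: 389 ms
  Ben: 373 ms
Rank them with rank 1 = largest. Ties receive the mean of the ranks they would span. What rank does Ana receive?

3.5

Sorted (descending): 531, 514, 482, 482, 389, 373, 294
The 2 values of 482 occupy positions 3–4 → average rank (3+4)/2 = 3.5.
Ana has value 482 ms → rank 3.5.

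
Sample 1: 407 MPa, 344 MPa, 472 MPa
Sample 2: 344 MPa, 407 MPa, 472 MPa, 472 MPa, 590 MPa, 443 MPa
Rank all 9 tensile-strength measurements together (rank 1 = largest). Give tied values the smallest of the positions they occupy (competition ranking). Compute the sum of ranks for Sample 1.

Sorted (descending): 590, 472, 472, 472, 443, 407, 407, 344, 344
The 3 values of 472 occupy positions 2–4 → each gets rank 2.
The 2 values of 407 occupy positions 6–7 → each gets rank 6.
The 2 values of 344 occupy positions 8–9 → each gets rank 8.
Sample 1 values → pooled ranks: 407→6, 344→8, 472→2
Rank sum = 6 + 8 + 2 = 16

16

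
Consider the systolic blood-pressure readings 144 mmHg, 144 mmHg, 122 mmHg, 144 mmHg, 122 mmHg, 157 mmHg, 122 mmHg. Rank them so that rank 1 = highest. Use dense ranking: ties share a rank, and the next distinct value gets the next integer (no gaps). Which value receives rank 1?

Sorted (descending): 157, 144, 144, 144, 122, 122, 122
The 3 values of 144 share dense rank 2.
The 3 values of 122 share dense rank 3.
Remaining distinct values take the next consecutive integers.
Rank 1 → value 157.

157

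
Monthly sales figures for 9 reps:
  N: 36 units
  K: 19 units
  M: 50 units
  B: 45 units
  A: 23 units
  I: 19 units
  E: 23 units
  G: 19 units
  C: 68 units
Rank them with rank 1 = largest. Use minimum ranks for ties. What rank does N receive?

Sorted (descending): 68, 50, 45, 36, 23, 23, 19, 19, 19
The 2 values of 23 occupy positions 5–6 → each gets rank 5.
The 3 values of 19 occupy positions 7–9 → each gets rank 7.
N has value 36 units → rank 4.

4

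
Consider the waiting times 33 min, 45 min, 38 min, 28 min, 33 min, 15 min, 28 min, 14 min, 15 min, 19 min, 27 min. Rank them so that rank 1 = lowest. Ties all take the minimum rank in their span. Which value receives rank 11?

45

Sorted (ascending): 14, 15, 15, 19, 27, 28, 28, 33, 33, 38, 45
The 2 values of 15 occupy positions 2–3 → each gets rank 2.
The 2 values of 28 occupy positions 6–7 → each gets rank 6.
The 2 values of 33 occupy positions 8–9 → each gets rank 8.
Rank 11 → value 45.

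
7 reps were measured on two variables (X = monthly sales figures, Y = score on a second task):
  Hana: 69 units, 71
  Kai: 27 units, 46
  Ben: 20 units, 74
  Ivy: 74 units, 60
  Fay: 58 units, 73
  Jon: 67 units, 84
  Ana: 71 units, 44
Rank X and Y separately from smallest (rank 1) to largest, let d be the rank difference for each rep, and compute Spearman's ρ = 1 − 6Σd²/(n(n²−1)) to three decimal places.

Ranks of variable 1: 5, 2, 1, 7, 3, 4, 6
Ranks of variable 2: 4, 2, 6, 3, 5, 7, 1
d = r₁ − r₂: 1, 0, -5, 4, -2, -3, 5
d²: 1, 0, 25, 16, 4, 9, 25; Σd² = 80
ρ = 1 − 6·80/(7·48) = 1 − 480/336 = -0.429

-0.429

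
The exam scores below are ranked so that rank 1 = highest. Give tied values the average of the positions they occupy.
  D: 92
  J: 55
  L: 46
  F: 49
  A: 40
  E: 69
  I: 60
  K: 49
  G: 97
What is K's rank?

6.5

Sorted (descending): 97, 92, 69, 60, 55, 49, 49, 46, 40
The 2 values of 49 occupy positions 6–7 → average rank (6+7)/2 = 6.5.
K has value 49 → rank 6.5.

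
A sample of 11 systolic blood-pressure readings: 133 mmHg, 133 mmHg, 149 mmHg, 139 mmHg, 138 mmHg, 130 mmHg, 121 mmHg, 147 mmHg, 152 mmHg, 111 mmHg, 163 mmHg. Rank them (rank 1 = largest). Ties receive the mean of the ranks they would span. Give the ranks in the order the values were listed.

Sorted (descending): 163, 152, 149, 147, 139, 138, 133, 133, 130, 121, 111
The 2 values of 133 occupy positions 7–8 → average rank (7+8)/2 = 7.5.

7.5, 7.5, 3, 5, 6, 9, 10, 4, 2, 11, 1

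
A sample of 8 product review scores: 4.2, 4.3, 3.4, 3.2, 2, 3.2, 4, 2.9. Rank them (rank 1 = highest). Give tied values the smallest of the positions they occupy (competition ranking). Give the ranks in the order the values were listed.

2, 1, 4, 5, 8, 5, 3, 7

Sorted (descending): 4.3, 4.2, 4, 3.4, 3.2, 3.2, 2.9, 2
The 2 values of 3.2 occupy positions 5–6 → each gets rank 5.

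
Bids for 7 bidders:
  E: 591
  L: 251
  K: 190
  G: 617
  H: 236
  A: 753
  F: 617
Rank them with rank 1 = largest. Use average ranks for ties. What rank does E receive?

4

Sorted (descending): 753, 617, 617, 591, 251, 236, 190
The 2 values of 617 occupy positions 2–3 → average rank (2+3)/2 = 2.5.
E has value 591 → rank 4.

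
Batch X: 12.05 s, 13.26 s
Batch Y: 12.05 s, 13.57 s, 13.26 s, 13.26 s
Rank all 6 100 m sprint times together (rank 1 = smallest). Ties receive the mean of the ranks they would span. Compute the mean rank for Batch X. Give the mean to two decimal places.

Sorted (ascending): 12.05, 12.05, 13.26, 13.26, 13.26, 13.57
The 2 values of 12.05 occupy positions 1–2 → average rank (1+2)/2 = 1.5.
The 3 values of 13.26 occupy positions 3–5 → average rank 4.
Batch X values → pooled ranks: 12.05→1.5, 13.26→4
Mean rank = (1.5 + 4) / 2 = 2.75

2.75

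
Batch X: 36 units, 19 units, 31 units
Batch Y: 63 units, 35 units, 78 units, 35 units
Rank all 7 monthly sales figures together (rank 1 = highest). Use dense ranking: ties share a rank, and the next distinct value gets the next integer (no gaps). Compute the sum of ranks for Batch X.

Sorted (descending): 78, 63, 36, 35, 35, 31, 19
The 2 values of 35 share dense rank 4.
Remaining distinct values take the next consecutive integers.
Batch X values → pooled ranks: 36→3, 19→6, 31→5
Rank sum = 3 + 6 + 5 = 14

14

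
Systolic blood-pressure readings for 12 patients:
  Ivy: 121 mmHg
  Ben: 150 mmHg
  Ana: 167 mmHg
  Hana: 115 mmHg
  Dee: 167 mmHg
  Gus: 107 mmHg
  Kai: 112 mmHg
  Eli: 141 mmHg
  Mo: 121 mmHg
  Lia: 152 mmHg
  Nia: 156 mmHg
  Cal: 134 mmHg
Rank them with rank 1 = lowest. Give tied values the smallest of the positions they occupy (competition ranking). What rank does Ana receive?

11

Sorted (ascending): 107, 112, 115, 121, 121, 134, 141, 150, 152, 156, 167, 167
The 2 values of 121 occupy positions 4–5 → each gets rank 4.
The 2 values of 167 occupy positions 11–12 → each gets rank 11.
Ana has value 167 mmHg → rank 11.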